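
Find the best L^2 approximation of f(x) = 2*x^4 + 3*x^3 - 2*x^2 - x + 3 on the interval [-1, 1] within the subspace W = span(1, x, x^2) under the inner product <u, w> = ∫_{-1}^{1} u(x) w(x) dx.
g(x) = -2*x^2/7 + 4*x/5 + 99/35

The best approximation g ∈ W is the orthogonal projection of f onto W. Writing g = a_0 + a_1 x + a_2 x^2, the coefficients solve the normal equations G · a = b where
  G_{ij} = <φ_i, φ_j> and b_i = <f, φ_i>, with φ_0 = 1, φ_1 = x, φ_2 = x^2.
G =
  [2, 0, 2/3]
  [0, 2/3, 0]
  [2/3, 0, 2/5],
b = (82/15, 8/15, 62/35).
Solving gives a_0 = 99/35, a_1 = 4/5, a_2 = -2/7, so
  g(x) = -2*x^2/7 + 4*x/5 + 99/35.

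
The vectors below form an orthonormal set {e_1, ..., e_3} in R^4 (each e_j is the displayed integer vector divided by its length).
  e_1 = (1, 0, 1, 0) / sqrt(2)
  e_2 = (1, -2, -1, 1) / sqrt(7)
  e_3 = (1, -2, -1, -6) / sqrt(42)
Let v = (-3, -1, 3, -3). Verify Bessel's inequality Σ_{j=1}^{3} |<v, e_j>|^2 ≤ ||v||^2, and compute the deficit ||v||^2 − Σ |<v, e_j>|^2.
Σ |<v, e_j>|^2 = 35/3; ||v||^2 = 28; deficit = 49/3

Write each e_j = u_j / sqrt(<u_j, u_j>) where u_j is the displayed integer vector. Then <v, e_j> = <v, u_j> / sqrt(<u_j, u_j>), so |<v, e_j>|^2 = <v, u_j>^2 / <u_j, u_j>.
Coefficients: <v, e_1> = 0/sqrt(2), <v, e_2> = -7/sqrt(7), <v, e_3> = 14/sqrt(42).
Square and sum: Σ |<v, e_j>|^2 = 35/3.
Compute ||v||^2 = v·v = 28.
Deficit = 28 − 35/3 = 49/3 ≥ 0, confirming Bessel's inequality. (The deficit equals ||v − Σ <v,e_j> e_j||^2, the squared distance from v to span{e_j}.)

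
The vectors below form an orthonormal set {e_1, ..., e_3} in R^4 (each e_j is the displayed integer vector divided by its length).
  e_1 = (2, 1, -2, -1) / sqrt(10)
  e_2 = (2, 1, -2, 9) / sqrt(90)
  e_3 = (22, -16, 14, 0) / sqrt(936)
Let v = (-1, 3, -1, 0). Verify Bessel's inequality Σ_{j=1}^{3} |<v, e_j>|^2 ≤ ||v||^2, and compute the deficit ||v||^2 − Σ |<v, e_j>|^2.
Σ |<v, e_j>|^2 = 111/13; ||v||^2 = 11; deficit = 32/13

Write each e_j = u_j / sqrt(<u_j, u_j>) where u_j is the displayed integer vector. Then <v, e_j> = <v, u_j> / sqrt(<u_j, u_j>), so |<v, e_j>|^2 = <v, u_j>^2 / <u_j, u_j>.
Coefficients: <v, e_1> = 3/sqrt(10), <v, e_2> = 3/sqrt(90), <v, e_3> = -84/sqrt(936).
Square and sum: Σ |<v, e_j>|^2 = 111/13.
Compute ||v||^2 = v·v = 11.
Deficit = 11 − 111/13 = 32/13 ≥ 0, confirming Bessel's inequality. (The deficit equals ||v − Σ <v,e_j> e_j||^2, the squared distance from v to span{e_j}.)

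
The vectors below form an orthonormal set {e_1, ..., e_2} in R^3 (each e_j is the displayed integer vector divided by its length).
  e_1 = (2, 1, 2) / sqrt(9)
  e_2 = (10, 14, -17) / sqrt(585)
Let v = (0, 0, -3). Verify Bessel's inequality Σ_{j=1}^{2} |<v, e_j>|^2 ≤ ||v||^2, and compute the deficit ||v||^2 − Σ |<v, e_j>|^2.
Σ |<v, e_j>|^2 = 549/65; ||v||^2 = 9; deficit = 36/65

Write each e_j = u_j / sqrt(<u_j, u_j>) where u_j is the displayed integer vector. Then <v, e_j> = <v, u_j> / sqrt(<u_j, u_j>), so |<v, e_j>|^2 = <v, u_j>^2 / <u_j, u_j>.
Coefficients: <v, e_1> = -6/sqrt(9), <v, e_2> = 51/sqrt(585).
Square and sum: Σ |<v, e_j>|^2 = 549/65.
Compute ||v||^2 = v·v = 9.
Deficit = 9 − 549/65 = 36/65 ≥ 0, confirming Bessel's inequality. (The deficit equals ||v − Σ <v,e_j> e_j||^2, the squared distance from v to span{e_j}.)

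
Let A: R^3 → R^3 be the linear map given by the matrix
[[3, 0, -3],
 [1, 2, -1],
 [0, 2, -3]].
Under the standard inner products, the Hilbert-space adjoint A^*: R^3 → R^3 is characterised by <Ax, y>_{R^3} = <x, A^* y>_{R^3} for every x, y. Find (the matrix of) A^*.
A^* = A^T =
[[3, 1, 0],
 [0, 2, 2],
 [-3, -1, -3]]

For real matrices with standard dot products, the defining identity <Ax, y> = <x, A^* y> gives (Ax)^T y = x^T (A^*) y, i.e. x^T A^T y = x^T (A^*) y. Since this holds for all x, y, we must have A^* = A^T. Therefore
A^* =
[[3, 1, 0],
 [0, 2, 2],
 [-3, -1, -3]].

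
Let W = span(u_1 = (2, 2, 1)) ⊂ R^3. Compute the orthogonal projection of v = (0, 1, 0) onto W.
proj_W(v) = (4/9, 4/9, 2/9)

Set up U = [u_1 | ... | u_1] ∈ R^(3×1). The projector onto W = col(U) is P = U (U^T U)^(-1) U^T.
Compute U^T U =
  [9],
and U^T v = (2).
Solve U^T U · c = U^T v for the coefficients: c = (2/9). The projection is proj_W(v) = U c.
Check: (v - proj_W(v)) · u_1 = 0  (should be 0).
Result: proj_W(v) = (4/9, 4/9, 2/9).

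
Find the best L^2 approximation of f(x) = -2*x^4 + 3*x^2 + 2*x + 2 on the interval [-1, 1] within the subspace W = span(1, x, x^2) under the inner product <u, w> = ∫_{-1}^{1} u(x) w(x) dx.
g(x) = 9*x^2/7 + 2*x + 76/35

The best approximation g ∈ W is the orthogonal projection of f onto W. Writing g = a_0 + a_1 x + a_2 x^2, the coefficients solve the normal equations G · a = b where
  G_{ij} = <φ_i, φ_j> and b_i = <f, φ_i>, with φ_0 = 1, φ_1 = x, φ_2 = x^2.
G =
  [2, 0, 2/3]
  [0, 2/3, 0]
  [2/3, 0, 2/5],
b = (26/5, 4/3, 206/105).
Solving gives a_0 = 76/35, a_1 = 2, a_2 = 9/7, so
  g(x) = 9*x^2/7 + 2*x + 76/35.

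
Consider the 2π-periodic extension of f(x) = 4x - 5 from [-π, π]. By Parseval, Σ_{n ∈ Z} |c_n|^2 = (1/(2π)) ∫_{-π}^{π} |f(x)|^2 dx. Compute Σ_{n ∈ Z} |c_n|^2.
Σ |c_n|^2 = 16π^2/3 + 25

Expand and integrate term by term over [-π, π]:
  ∫ (4x)^2 dx = 16·(2π^3/3); ∫ 2·4·(-5)·x dx = 0 (odd integrand); ∫ (-5)^2 dx = 25·2π.
So (1/(2π)) ∫_{-π}^{π} (4x - 5)^2 dx = 16π^2/3 + 25 = 16π^2/3 + 25.
Parseval ⇒ Σ |c_n|^2 = 16π^2/3 + 25.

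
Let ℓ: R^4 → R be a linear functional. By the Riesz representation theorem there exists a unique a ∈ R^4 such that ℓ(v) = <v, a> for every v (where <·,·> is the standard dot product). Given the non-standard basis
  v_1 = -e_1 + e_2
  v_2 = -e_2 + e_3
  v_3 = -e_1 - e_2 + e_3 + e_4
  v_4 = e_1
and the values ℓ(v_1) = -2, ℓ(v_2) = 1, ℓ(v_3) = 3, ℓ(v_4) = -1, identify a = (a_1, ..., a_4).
a = (-1, -3, -2, 1)

Write a = (a_1, ..., a_4) in the standard basis. For each basis vector v_i, ℓ(v_i) = <v_i, a> is a linear equation in the a_j's. Collect the n equations into a matrix system V a = ℓ, where row i of V is v_i (expressed in the standard basis). Since V is invertible (lower-triangular with 1s on the diagonal, up to permutation), solve by back-substitution:
  V =
[[-1, 1, 0, 0],
 [0, -1, 1, 0],
 [-1, -1, 1, 1],
 [1, 0, 0, 0]]
  V a = (-2, 1, 3, -1)
Solving gives a = (-1, -3, -2, 1).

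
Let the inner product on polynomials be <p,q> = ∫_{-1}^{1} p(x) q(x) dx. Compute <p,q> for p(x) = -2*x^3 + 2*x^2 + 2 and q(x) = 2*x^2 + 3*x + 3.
<p,q> = 268/15

Expand the product: p(x)·q(x) = -4*x^5 - 2*x^4 + 10*x^2 + 6*x + 6.
∫_{-1}^{1} of each monomial x^k gives [2/(k+1) if k even, 0 if k odd]. Integrating term-by-term (or equivalently evaluating the antiderivative F(x) = -2*x^6/3 - 2*x^5/5 + 10*x^3/3 + 3*x^2 + 6*x at the endpoints):
  F(1) − F(−1) = 169/15 − (-33/5) = 268/15.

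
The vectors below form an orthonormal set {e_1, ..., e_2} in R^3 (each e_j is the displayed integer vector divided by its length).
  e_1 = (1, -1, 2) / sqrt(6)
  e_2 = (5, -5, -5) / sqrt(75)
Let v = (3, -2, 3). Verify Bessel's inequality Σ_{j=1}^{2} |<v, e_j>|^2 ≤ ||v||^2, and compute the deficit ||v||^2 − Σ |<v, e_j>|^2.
Σ |<v, e_j>|^2 = 43/2; ||v||^2 = 22; deficit = 1/2

Write each e_j = u_j / sqrt(<u_j, u_j>) where u_j is the displayed integer vector. Then <v, e_j> = <v, u_j> / sqrt(<u_j, u_j>), so |<v, e_j>|^2 = <v, u_j>^2 / <u_j, u_j>.
Coefficients: <v, e_1> = 11/sqrt(6), <v, e_2> = 10/sqrt(75).
Square and sum: Σ |<v, e_j>|^2 = 43/2.
Compute ||v||^2 = v·v = 22.
Deficit = 22 − 43/2 = 1/2 ≥ 0, confirming Bessel's inequality. (The deficit equals ||v − Σ <v,e_j> e_j||^2, the squared distance from v to span{e_j}.)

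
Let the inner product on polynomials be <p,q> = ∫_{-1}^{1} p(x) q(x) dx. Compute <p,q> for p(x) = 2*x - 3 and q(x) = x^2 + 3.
<p,q> = -20

Expand the product: p(x)·q(x) = 2*x^3 - 3*x^2 + 6*x - 9.
∫_{-1}^{1} of each monomial x^k gives [2/(k+1) if k even, 0 if k odd]. Integrating term-by-term (or equivalently evaluating the antiderivative F(x) = x^4/2 - x^3 + 3*x^2 - 9*x at the endpoints):
  F(1) − F(−1) = -13/2 − (27/2) = -20.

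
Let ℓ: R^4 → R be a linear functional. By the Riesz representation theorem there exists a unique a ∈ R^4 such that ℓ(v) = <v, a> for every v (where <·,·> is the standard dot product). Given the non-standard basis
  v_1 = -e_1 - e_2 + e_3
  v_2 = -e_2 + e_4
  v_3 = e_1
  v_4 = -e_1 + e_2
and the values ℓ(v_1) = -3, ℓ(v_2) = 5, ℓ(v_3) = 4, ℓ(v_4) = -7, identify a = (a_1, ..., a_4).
a = (4, -3, -2, 2)

Write a = (a_1, ..., a_4) in the standard basis. For each basis vector v_i, ℓ(v_i) = <v_i, a> is a linear equation in the a_j's. Collect the n equations into a matrix system V a = ℓ, where row i of V is v_i (expressed in the standard basis). Since V is invertible (lower-triangular with 1s on the diagonal, up to permutation), solve by back-substitution:
  V =
[[-1, -1, 1, 0],
 [0, -1, 0, 1],
 [1, 0, 0, 0],
 [-1, 1, 0, 0]]
  V a = (-3, 5, 4, -7)
Solving gives a = (4, -3, -2, 2).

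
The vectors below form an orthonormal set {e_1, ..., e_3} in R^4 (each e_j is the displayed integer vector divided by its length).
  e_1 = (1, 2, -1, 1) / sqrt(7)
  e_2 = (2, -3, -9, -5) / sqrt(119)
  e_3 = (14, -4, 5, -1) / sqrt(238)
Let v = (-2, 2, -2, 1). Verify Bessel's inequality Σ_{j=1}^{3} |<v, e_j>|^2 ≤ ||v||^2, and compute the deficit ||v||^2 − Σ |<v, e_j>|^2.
Σ |<v, e_j>|^2 = 181/14; ||v||^2 = 13; deficit = 1/14

Write each e_j = u_j / sqrt(<u_j, u_j>) where u_j is the displayed integer vector. Then <v, e_j> = <v, u_j> / sqrt(<u_j, u_j>), so |<v, e_j>|^2 = <v, u_j>^2 / <u_j, u_j>.
Coefficients: <v, e_1> = 5/sqrt(7), <v, e_2> = 3/sqrt(119), <v, e_3> = -47/sqrt(238).
Square and sum: Σ |<v, e_j>|^2 = 181/14.
Compute ||v||^2 = v·v = 13.
Deficit = 13 − 181/14 = 1/14 ≥ 0, confirming Bessel's inequality. (The deficit equals ||v − Σ <v,e_j> e_j||^2, the squared distance from v to span{e_j}.)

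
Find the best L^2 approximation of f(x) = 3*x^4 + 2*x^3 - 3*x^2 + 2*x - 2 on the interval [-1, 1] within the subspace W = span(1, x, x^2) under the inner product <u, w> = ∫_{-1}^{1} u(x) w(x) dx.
g(x) = -3*x^2/7 + 16*x/5 - 79/35

The best approximation g ∈ W is the orthogonal projection of f onto W. Writing g = a_0 + a_1 x + a_2 x^2, the coefficients solve the normal equations G · a = b where
  G_{ij} = <φ_i, φ_j> and b_i = <f, φ_i>, with φ_0 = 1, φ_1 = x, φ_2 = x^2.
G =
  [2, 0, 2/3]
  [0, 2/3, 0]
  [2/3, 0, 2/5],
b = (-24/5, 32/15, -176/105).
Solving gives a_0 = -79/35, a_1 = 16/5, a_2 = -3/7, so
  g(x) = -3*x^2/7 + 16*x/5 - 79/35.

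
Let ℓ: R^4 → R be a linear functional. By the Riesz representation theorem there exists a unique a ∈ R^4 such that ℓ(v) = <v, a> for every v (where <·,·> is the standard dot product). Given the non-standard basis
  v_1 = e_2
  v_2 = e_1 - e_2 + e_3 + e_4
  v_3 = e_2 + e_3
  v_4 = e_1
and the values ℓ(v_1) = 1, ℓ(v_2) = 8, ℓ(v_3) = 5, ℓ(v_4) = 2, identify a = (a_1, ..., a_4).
a = (2, 1, 4, 3)

Write a = (a_1, ..., a_4) in the standard basis. For each basis vector v_i, ℓ(v_i) = <v_i, a> is a linear equation in the a_j's. Collect the n equations into a matrix system V a = ℓ, where row i of V is v_i (expressed in the standard basis). Since V is invertible (lower-triangular with 1s on the diagonal, up to permutation), solve by back-substitution:
  V =
[[0, 1, 0, 0],
 [1, -1, 1, 1],
 [0, 1, 1, 0],
 [1, 0, 0, 0]]
  V a = (1, 8, 5, 2)
Solving gives a = (2, 1, 4, 3).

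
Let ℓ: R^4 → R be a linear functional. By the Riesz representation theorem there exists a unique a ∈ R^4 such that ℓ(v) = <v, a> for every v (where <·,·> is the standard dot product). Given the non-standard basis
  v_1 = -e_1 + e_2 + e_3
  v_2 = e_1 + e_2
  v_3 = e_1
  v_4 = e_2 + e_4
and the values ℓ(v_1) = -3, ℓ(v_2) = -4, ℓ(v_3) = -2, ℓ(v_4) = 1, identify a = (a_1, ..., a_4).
a = (-2, -2, -3, 3)

Write a = (a_1, ..., a_4) in the standard basis. For each basis vector v_i, ℓ(v_i) = <v_i, a> is a linear equation in the a_j's. Collect the n equations into a matrix system V a = ℓ, where row i of V is v_i (expressed in the standard basis). Since V is invertible (lower-triangular with 1s on the diagonal, up to permutation), solve by back-substitution:
  V =
[[-1, 1, 1, 0],
 [1, 1, 0, 0],
 [1, 0, 0, 0],
 [0, 1, 0, 1]]
  V a = (-3, -4, -2, 1)
Solving gives a = (-2, -2, -3, 3).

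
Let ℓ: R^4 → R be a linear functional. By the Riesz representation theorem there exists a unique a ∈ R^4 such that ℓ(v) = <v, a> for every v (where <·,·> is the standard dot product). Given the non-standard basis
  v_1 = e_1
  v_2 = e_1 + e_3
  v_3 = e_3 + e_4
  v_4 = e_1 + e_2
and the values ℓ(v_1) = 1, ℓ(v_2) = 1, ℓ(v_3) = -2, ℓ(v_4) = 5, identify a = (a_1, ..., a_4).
a = (1, 4, 0, -2)

Write a = (a_1, ..., a_4) in the standard basis. For each basis vector v_i, ℓ(v_i) = <v_i, a> is a linear equation in the a_j's. Collect the n equations into a matrix system V a = ℓ, where row i of V is v_i (expressed in the standard basis). Since V is invertible (lower-triangular with 1s on the diagonal, up to permutation), solve by back-substitution:
  V =
[[1, 0, 0, 0],
 [1, 0, 1, 0],
 [0, 0, 1, 1],
 [1, 1, 0, 0]]
  V a = (1, 1, -2, 5)
Solving gives a = (1, 4, 0, -2).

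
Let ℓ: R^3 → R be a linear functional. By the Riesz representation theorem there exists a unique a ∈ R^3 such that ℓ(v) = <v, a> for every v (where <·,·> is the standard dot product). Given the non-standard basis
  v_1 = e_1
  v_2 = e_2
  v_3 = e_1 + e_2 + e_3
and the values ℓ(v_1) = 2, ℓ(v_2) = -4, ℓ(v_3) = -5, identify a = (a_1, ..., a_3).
a = (2, -4, -3)

Write a = (a_1, ..., a_3) in the standard basis. For each basis vector v_i, ℓ(v_i) = <v_i, a> is a linear equation in the a_j's. Collect the n equations into a matrix system V a = ℓ, where row i of V is v_i (expressed in the standard basis). Since V is invertible (lower-triangular with 1s on the diagonal, up to permutation), solve by back-substitution:
  V =
[[1, 0, 0],
 [0, 1, 0],
 [1, 1, 1]]
  V a = (2, -4, -5)
Solving gives a = (2, -4, -3).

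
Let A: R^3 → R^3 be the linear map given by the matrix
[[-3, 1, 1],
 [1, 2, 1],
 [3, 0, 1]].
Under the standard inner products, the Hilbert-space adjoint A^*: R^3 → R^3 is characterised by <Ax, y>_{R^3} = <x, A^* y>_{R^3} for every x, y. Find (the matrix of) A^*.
A^* = A^T =
[[-3, 1, 3],
 [1, 2, 0],
 [1, 1, 1]]

For real matrices with standard dot products, the defining identity <Ax, y> = <x, A^* y> gives (Ax)^T y = x^T (A^*) y, i.e. x^T A^T y = x^T (A^*) y. Since this holds for all x, y, we must have A^* = A^T. Therefore
A^* =
[[-3, 1, 3],
 [1, 2, 0],
 [1, 1, 1]].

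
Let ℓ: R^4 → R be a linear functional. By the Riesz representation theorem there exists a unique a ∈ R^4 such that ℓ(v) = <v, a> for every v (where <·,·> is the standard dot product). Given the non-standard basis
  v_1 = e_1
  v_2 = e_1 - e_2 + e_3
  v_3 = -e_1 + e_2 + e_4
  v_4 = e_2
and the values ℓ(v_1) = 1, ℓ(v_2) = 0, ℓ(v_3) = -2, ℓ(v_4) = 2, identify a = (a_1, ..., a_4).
a = (1, 2, 1, -3)

Write a = (a_1, ..., a_4) in the standard basis. For each basis vector v_i, ℓ(v_i) = <v_i, a> is a linear equation in the a_j's. Collect the n equations into a matrix system V a = ℓ, where row i of V is v_i (expressed in the standard basis). Since V is invertible (lower-triangular with 1s on the diagonal, up to permutation), solve by back-substitution:
  V =
[[1, 0, 0, 0],
 [1, -1, 1, 0],
 [-1, 1, 0, 1],
 [0, 1, 0, 0]]
  V a = (1, 0, -2, 2)
Solving gives a = (1, 2, 1, -3).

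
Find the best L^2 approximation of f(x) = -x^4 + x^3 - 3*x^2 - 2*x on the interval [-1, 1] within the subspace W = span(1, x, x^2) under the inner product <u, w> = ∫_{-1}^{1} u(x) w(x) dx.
g(x) = -27*x^2/7 - 7*x/5 + 3/35

The best approximation g ∈ W is the orthogonal projection of f onto W. Writing g = a_0 + a_1 x + a_2 x^2, the coefficients solve the normal equations G · a = b where
  G_{ij} = <φ_i, φ_j> and b_i = <f, φ_i>, with φ_0 = 1, φ_1 = x, φ_2 = x^2.
G =
  [2, 0, 2/3]
  [0, 2/3, 0]
  [2/3, 0, 2/5],
b = (-12/5, -14/15, -52/35).
Solving gives a_0 = 3/35, a_1 = -7/5, a_2 = -27/7, so
  g(x) = -27*x^2/7 - 7*x/5 + 3/35.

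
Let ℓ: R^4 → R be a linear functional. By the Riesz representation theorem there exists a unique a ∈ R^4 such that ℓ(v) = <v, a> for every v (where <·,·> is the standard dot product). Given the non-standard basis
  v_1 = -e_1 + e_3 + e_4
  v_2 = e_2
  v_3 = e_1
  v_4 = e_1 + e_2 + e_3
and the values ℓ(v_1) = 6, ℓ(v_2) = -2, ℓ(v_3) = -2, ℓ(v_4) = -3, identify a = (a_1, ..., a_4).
a = (-2, -2, 1, 3)

Write a = (a_1, ..., a_4) in the standard basis. For each basis vector v_i, ℓ(v_i) = <v_i, a> is a linear equation in the a_j's. Collect the n equations into a matrix system V a = ℓ, where row i of V is v_i (expressed in the standard basis). Since V is invertible (lower-triangular with 1s on the diagonal, up to permutation), solve by back-substitution:
  V =
[[-1, 0, 1, 1],
 [0, 1, 0, 0],
 [1, 0, 0, 0],
 [1, 1, 1, 0]]
  V a = (6, -2, -2, -3)
Solving gives a = (-2, -2, 1, 3).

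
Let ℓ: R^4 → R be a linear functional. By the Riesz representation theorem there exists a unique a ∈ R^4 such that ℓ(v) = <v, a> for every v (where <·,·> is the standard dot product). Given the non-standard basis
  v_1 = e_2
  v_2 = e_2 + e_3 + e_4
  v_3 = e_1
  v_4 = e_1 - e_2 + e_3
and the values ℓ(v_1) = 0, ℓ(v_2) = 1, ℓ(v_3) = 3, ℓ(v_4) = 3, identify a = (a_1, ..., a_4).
a = (3, 0, 0, 1)

Write a = (a_1, ..., a_4) in the standard basis. For each basis vector v_i, ℓ(v_i) = <v_i, a> is a linear equation in the a_j's. Collect the n equations into a matrix system V a = ℓ, where row i of V is v_i (expressed in the standard basis). Since V is invertible (lower-triangular with 1s on the diagonal, up to permutation), solve by back-substitution:
  V =
[[0, 1, 0, 0],
 [0, 1, 1, 1],
 [1, 0, 0, 0],
 [1, -1, 1, 0]]
  V a = (0, 1, 3, 3)
Solving gives a = (3, 0, 0, 1).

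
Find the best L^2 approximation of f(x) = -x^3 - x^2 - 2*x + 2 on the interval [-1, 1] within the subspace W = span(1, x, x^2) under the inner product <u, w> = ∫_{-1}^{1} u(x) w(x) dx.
g(x) = -x^2 - 13*x/5 + 2

The best approximation g ∈ W is the orthogonal projection of f onto W. Writing g = a_0 + a_1 x + a_2 x^2, the coefficients solve the normal equations G · a = b where
  G_{ij} = <φ_i, φ_j> and b_i = <f, φ_i>, with φ_0 = 1, φ_1 = x, φ_2 = x^2.
G =
  [2, 0, 2/3]
  [0, 2/3, 0]
  [2/3, 0, 2/5],
b = (10/3, -26/15, 14/15).
Solving gives a_0 = 2, a_1 = -13/5, a_2 = -1, so
  g(x) = -x^2 - 13*x/5 + 2.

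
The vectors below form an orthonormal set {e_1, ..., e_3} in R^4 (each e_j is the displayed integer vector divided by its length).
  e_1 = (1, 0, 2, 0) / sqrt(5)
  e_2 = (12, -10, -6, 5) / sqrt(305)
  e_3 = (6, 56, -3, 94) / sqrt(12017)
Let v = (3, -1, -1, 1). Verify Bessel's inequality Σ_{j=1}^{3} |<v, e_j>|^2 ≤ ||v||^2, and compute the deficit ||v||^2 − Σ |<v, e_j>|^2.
Σ |<v, e_j>|^2 = 2195/197; ||v||^2 = 12; deficit = 169/197

Write each e_j = u_j / sqrt(<u_j, u_j>) where u_j is the displayed integer vector. Then <v, e_j> = <v, u_j> / sqrt(<u_j, u_j>), so |<v, e_j>|^2 = <v, u_j>^2 / <u_j, u_j>.
Coefficients: <v, e_1> = 1/sqrt(5), <v, e_2> = 57/sqrt(305), <v, e_3> = 59/sqrt(12017).
Square and sum: Σ |<v, e_j>|^2 = 2195/197.
Compute ||v||^2 = v·v = 12.
Deficit = 12 − 2195/197 = 169/197 ≥ 0, confirming Bessel's inequality. (The deficit equals ||v − Σ <v,e_j> e_j||^2, the squared distance from v to span{e_j}.)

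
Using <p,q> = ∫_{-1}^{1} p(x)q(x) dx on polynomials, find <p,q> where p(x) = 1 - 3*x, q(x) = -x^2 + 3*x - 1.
<p,q> = -26/3

Expand the product: p(x)·q(x) = 3*x^3 - 10*x^2 + 6*x - 1.
∫_{-1}^{1} of each monomial x^k gives [2/(k+1) if k even, 0 if k odd]. Integrating term-by-term (or equivalently evaluating the antiderivative F(x) = 3*x^4/4 - 10*x^3/3 + 3*x^2 - x at the endpoints):
  F(1) − F(−1) = -7/12 − (97/12) = -26/3.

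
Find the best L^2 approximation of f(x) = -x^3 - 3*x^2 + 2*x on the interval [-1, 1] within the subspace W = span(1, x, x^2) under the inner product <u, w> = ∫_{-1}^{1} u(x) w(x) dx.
g(x) = -3*x^2 + 7*x/5

The best approximation g ∈ W is the orthogonal projection of f onto W. Writing g = a_0 + a_1 x + a_2 x^2, the coefficients solve the normal equations G · a = b where
  G_{ij} = <φ_i, φ_j> and b_i = <f, φ_i>, with φ_0 = 1, φ_1 = x, φ_2 = x^2.
G =
  [2, 0, 2/3]
  [0, 2/3, 0]
  [2/3, 0, 2/5],
b = (-2, 14/15, -6/5).
Solving gives a_0 = 0, a_1 = 7/5, a_2 = -3, so
  g(x) = -3*x^2 + 7*x/5.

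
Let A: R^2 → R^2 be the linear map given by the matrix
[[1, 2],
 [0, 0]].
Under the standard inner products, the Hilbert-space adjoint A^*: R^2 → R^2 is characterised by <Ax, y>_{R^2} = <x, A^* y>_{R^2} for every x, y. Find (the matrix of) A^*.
A^* = A^T =
[[1, 0],
 [2, 0]]

For real matrices with standard dot products, the defining identity <Ax, y> = <x, A^* y> gives (Ax)^T y = x^T (A^*) y, i.e. x^T A^T y = x^T (A^*) y. Since this holds for all x, y, we must have A^* = A^T. Therefore
A^* =
[[1, 0],
 [2, 0]].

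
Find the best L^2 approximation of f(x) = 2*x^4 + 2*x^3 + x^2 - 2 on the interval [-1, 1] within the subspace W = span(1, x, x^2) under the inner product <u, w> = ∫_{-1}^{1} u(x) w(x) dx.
g(x) = 19*x^2/7 + 6*x/5 - 76/35

The best approximation g ∈ W is the orthogonal projection of f onto W. Writing g = a_0 + a_1 x + a_2 x^2, the coefficients solve the normal equations G · a = b where
  G_{ij} = <φ_i, φ_j> and b_i = <f, φ_i>, with φ_0 = 1, φ_1 = x, φ_2 = x^2.
G =
  [2, 0, 2/3]
  [0, 2/3, 0]
  [2/3, 0, 2/5],
b = (-38/15, 4/5, -38/105).
Solving gives a_0 = -76/35, a_1 = 6/5, a_2 = 19/7, so
  g(x) = 19*x^2/7 + 6*x/5 - 76/35.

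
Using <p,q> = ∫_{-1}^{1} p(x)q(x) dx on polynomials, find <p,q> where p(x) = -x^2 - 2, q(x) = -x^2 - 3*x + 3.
<p,q> = -184/15

Expand the product: p(x)·q(x) = x^4 + 3*x^3 - x^2 + 6*x - 6.
∫_{-1}^{1} of each monomial x^k gives [2/(k+1) if k even, 0 if k odd]. Integrating term-by-term (or equivalently evaluating the antiderivative F(x) = x^5/5 + 3*x^4/4 - x^3/3 + 3*x^2 - 6*x at the endpoints):
  F(1) − F(−1) = -143/60 − (593/60) = -184/15.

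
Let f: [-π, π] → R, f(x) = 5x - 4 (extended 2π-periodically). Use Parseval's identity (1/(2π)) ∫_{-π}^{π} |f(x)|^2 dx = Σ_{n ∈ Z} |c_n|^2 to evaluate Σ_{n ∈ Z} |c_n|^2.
Σ |c_n|^2 = 25π^2/3 + 16

Expand and integrate term by term over [-π, π]:
  ∫ (5x)^2 dx = 25·(2π^3/3); ∫ 2·5·(-4)·x dx = 0 (odd integrand); ∫ (-4)^2 dx = 16·2π.
So (1/(2π)) ∫_{-π}^{π} (5x - 4)^2 dx = 25π^2/3 + 16 = 25π^2/3 + 16.
Parseval ⇒ Σ |c_n|^2 = 25π^2/3 + 16.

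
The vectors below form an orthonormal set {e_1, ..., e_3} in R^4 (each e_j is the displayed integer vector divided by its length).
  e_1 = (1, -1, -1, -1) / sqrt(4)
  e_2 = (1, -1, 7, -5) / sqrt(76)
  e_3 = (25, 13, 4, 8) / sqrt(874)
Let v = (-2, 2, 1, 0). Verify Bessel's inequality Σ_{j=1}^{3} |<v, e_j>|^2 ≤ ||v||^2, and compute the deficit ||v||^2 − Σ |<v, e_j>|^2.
Σ |<v, e_j>|^2 = 157/23; ||v||^2 = 9; deficit = 50/23

Write each e_j = u_j / sqrt(<u_j, u_j>) where u_j is the displayed integer vector. Then <v, e_j> = <v, u_j> / sqrt(<u_j, u_j>), so |<v, e_j>|^2 = <v, u_j>^2 / <u_j, u_j>.
Coefficients: <v, e_1> = -5/sqrt(4), <v, e_2> = 3/sqrt(76), <v, e_3> = -20/sqrt(874).
Square and sum: Σ |<v, e_j>|^2 = 157/23.
Compute ||v||^2 = v·v = 9.
Deficit = 9 − 157/23 = 50/23 ≥ 0, confirming Bessel's inequality. (The deficit equals ||v − Σ <v,e_j> e_j||^2, the squared distance from v to span{e_j}.)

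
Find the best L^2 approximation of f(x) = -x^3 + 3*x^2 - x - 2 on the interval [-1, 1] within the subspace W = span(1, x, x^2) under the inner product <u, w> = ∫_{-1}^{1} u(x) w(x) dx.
g(x) = 3*x^2 - 8*x/5 - 2

The best approximation g ∈ W is the orthogonal projection of f onto W. Writing g = a_0 + a_1 x + a_2 x^2, the coefficients solve the normal equations G · a = b where
  G_{ij} = <φ_i, φ_j> and b_i = <f, φ_i>, with φ_0 = 1, φ_1 = x, φ_2 = x^2.
G =
  [2, 0, 2/3]
  [0, 2/3, 0]
  [2/3, 0, 2/5],
b = (-2, -16/15, -2/15).
Solving gives a_0 = -2, a_1 = -8/5, a_2 = 3, so
  g(x) = 3*x^2 - 8*x/5 - 2.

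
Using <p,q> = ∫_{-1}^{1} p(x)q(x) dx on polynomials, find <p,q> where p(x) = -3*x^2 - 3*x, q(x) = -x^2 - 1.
<p,q> = 16/5

Expand the product: p(x)·q(x) = 3*x^4 + 3*x^3 + 3*x^2 + 3*x.
∫_{-1}^{1} of each monomial x^k gives [2/(k+1) if k even, 0 if k odd]. Integrating term-by-term (or equivalently evaluating the antiderivative F(x) = 3*x^5/5 + 3*x^4/4 + x^3 + 3*x^2/2 at the endpoints):
  F(1) − F(−1) = 77/20 − (13/20) = 16/5.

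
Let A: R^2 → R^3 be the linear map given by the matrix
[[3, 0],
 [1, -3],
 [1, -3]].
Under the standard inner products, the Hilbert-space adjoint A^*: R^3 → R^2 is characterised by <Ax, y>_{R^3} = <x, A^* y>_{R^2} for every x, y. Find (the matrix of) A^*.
A^* = A^T =
[[3, 1, 1],
 [0, -3, -3]]

For real matrices with standard dot products, the defining identity <Ax, y> = <x, A^* y> gives (Ax)^T y = x^T (A^*) y, i.e. x^T A^T y = x^T (A^*) y. Since this holds for all x, y, we must have A^* = A^T. Therefore
A^* =
[[3, 1, 1],
 [0, -3, -3]].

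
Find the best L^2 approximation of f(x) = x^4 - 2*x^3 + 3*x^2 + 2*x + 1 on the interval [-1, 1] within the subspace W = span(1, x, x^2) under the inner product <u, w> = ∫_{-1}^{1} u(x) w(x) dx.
g(x) = 27*x^2/7 + 4*x/5 + 32/35

The best approximation g ∈ W is the orthogonal projection of f onto W. Writing g = a_0 + a_1 x + a_2 x^2, the coefficients solve the normal equations G · a = b where
  G_{ij} = <φ_i, φ_j> and b_i = <f, φ_i>, with φ_0 = 1, φ_1 = x, φ_2 = x^2.
G =
  [2, 0, 2/3]
  [0, 2/3, 0]
  [2/3, 0, 2/5],
b = (22/5, 8/15, 226/105).
Solving gives a_0 = 32/35, a_1 = 4/5, a_2 = 27/7, so
  g(x) = 27*x^2/7 + 4*x/5 + 32/35.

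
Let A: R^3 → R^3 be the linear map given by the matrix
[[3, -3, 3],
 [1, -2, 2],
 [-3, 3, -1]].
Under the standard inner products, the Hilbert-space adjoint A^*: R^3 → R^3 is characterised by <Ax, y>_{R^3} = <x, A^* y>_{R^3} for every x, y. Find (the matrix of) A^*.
A^* = A^T =
[[3, 1, -3],
 [-3, -2, 3],
 [3, 2, -1]]

For real matrices with standard dot products, the defining identity <Ax, y> = <x, A^* y> gives (Ax)^T y = x^T (A^*) y, i.e. x^T A^T y = x^T (A^*) y. Since this holds for all x, y, we must have A^* = A^T. Therefore
A^* =
[[3, 1, -3],
 [-3, -2, 3],
 [3, 2, -1]].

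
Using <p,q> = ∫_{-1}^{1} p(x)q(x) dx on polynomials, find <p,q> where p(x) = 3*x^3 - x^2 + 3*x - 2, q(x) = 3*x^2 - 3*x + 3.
<p,q> = -144/5

Expand the product: p(x)·q(x) = 9*x^5 - 12*x^4 + 21*x^3 - 18*x^2 + 15*x - 6.
∫_{-1}^{1} of each monomial x^k gives [2/(k+1) if k even, 0 if k odd]. Integrating term-by-term (or equivalently evaluating the antiderivative F(x) = 3*x^6/2 - 12*x^5/5 + 21*x^4/4 - 6*x^3 + 15*x^2/2 - 6*x at the endpoints):
  F(1) − F(−1) = -3/20 − (573/20) = -144/5.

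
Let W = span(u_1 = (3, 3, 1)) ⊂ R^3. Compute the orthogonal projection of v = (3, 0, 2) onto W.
proj_W(v) = (33/19, 33/19, 11/19)

Set up U = [u_1 | ... | u_1] ∈ R^(3×1). The projector onto W = col(U) is P = U (U^T U)^(-1) U^T.
Compute U^T U =
  [19],
and U^T v = (11).
Solve U^T U · c = U^T v for the coefficients: c = (11/19). The projection is proj_W(v) = U c.
Check: (v - proj_W(v)) · u_1 = 0  (should be 0).
Result: proj_W(v) = (33/19, 33/19, 11/19).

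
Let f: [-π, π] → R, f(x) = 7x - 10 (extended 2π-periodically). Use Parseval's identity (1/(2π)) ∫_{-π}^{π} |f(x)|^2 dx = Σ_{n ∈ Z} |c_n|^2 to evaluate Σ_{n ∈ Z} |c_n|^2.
Σ |c_n|^2 = 49π^2/3 + 100

Expand and integrate term by term over [-π, π]:
  ∫ (7x)^2 dx = 49·(2π^3/3); ∫ 2·7·(-10)·x dx = 0 (odd integrand); ∫ (-10)^2 dx = 100·2π.
So (1/(2π)) ∫_{-π}^{π} (7x - 10)^2 dx = 49π^2/3 + 100 = 49π^2/3 + 100.
Parseval ⇒ Σ |c_n|^2 = 49π^2/3 + 100.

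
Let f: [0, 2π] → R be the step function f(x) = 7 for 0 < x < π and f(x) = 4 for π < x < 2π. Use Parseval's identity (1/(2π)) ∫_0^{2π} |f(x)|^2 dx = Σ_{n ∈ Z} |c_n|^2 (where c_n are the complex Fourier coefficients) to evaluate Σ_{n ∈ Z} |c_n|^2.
Σ |c_n|^2 = 65/2

Parseval equates the L^2 energy of f (normalised by 1/(2π)) with the ℓ^2 sum of its Fourier coefficients: (1/(2π)) ∫_0^{2π} |f|^2 = Σ |c_n|^2.
Compute the left side: (1/(2π)) [∫_0^π 7^2 dx + ∫_π^{2π} 4^2 dx] = (1/(2π)) · (49π + 16π) = (49 + 16)/2 = 65/2.
So Σ_{n ∈ Z} |c_n|^2 = 65/2.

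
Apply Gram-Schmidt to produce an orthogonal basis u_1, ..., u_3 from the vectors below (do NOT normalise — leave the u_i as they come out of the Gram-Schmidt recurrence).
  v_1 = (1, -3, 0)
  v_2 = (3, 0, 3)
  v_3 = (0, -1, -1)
Orthogonal basis:
  u_1 = (1, -3, 0)
  u_2 = (27/10, 9/10, 3)
  u_3 = (6/19, 2/19, -6/19)

Apply the Gram-Schmidt recurrence
  u_1 = v_1
  u_i = v_i − Σ_{j<i} ((v_i · u_j) / (u_j · u_j)) · u_j.

Step by step this gives:
  u_1 = (1, -3, 0)
  u_2 = (27/10, 9/10, 3)
  u_3 = (6/19, 2/19, -6/19)

Orthogonality check:
  u_2 · u_1 = 0 (should be 0)
  u_3 · u_1 = 0 (should be 0)
  u_3 · u_2 = 0 (should be 0)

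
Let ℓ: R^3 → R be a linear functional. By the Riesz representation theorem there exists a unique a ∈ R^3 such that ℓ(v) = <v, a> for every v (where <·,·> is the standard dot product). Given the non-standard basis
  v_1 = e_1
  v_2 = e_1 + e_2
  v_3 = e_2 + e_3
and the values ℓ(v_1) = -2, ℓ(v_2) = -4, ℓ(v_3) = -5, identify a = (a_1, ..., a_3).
a = (-2, -2, -3)

Write a = (a_1, ..., a_3) in the standard basis. For each basis vector v_i, ℓ(v_i) = <v_i, a> is a linear equation in the a_j's. Collect the n equations into a matrix system V a = ℓ, where row i of V is v_i (expressed in the standard basis). Since V is invertible (lower-triangular with 1s on the diagonal, up to permutation), solve by back-substitution:
  V =
[[1, 0, 0],
 [1, 1, 0],
 [0, 1, 1]]
  V a = (-2, -4, -5)
Solving gives a = (-2, -2, -3).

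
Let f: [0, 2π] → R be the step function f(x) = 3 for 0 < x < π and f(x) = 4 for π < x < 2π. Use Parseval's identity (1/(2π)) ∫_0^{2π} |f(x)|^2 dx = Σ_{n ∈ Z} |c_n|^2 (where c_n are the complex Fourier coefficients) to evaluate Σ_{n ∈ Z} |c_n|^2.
Σ |c_n|^2 = 25/2

Parseval equates the L^2 energy of f (normalised by 1/(2π)) with the ℓ^2 sum of its Fourier coefficients: (1/(2π)) ∫_0^{2π} |f|^2 = Σ |c_n|^2.
Compute the left side: (1/(2π)) [∫_0^π 3^2 dx + ∫_π^{2π} 4^2 dx] = (1/(2π)) · (9π + 16π) = (9 + 16)/2 = 25/2.
So Σ_{n ∈ Z} |c_n|^2 = 25/2.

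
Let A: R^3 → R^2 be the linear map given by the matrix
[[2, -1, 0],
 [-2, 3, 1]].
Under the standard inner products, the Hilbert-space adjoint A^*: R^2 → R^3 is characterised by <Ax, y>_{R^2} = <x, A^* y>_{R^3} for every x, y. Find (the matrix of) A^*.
A^* = A^T =
[[2, -2],
 [-1, 3],
 [0, 1]]

For real matrices with standard dot products, the defining identity <Ax, y> = <x, A^* y> gives (Ax)^T y = x^T (A^*) y, i.e. x^T A^T y = x^T (A^*) y. Since this holds for all x, y, we must have A^* = A^T. Therefore
A^* =
[[2, -2],
 [-1, 3],
 [0, 1]].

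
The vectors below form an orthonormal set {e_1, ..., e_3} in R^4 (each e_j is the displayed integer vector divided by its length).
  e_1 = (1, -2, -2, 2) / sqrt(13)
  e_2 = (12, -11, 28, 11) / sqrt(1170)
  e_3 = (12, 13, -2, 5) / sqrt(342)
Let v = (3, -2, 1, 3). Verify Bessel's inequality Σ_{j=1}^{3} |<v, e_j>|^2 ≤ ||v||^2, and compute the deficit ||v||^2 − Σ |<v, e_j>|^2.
Σ |<v, e_j>|^2 = 2181/95; ||v||^2 = 23; deficit = 4/95

Write each e_j = u_j / sqrt(<u_j, u_j>) where u_j is the displayed integer vector. Then <v, e_j> = <v, u_j> / sqrt(<u_j, u_j>), so |<v, e_j>|^2 = <v, u_j>^2 / <u_j, u_j>.
Coefficients: <v, e_1> = 11/sqrt(13), <v, e_2> = 119/sqrt(1170), <v, e_3> = 23/sqrt(342).
Square and sum: Σ |<v, e_j>|^2 = 2181/95.
Compute ||v||^2 = v·v = 23.
Deficit = 23 − 2181/95 = 4/95 ≥ 0, confirming Bessel's inequality. (The deficit equals ||v − Σ <v,e_j> e_j||^2, the squared distance from v to span{e_j}.)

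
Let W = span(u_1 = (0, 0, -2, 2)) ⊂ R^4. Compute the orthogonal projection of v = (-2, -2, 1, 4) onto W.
proj_W(v) = (0, 0, -3/2, 3/2)

Set up U = [u_1 | ... | u_1] ∈ R^(4×1). The projector onto W = col(U) is P = U (U^T U)^(-1) U^T.
Compute U^T U =
  [8],
and U^T v = (6).
Solve U^T U · c = U^T v for the coefficients: c = (3/4). The projection is proj_W(v) = U c.
Check: (v - proj_W(v)) · u_1 = 0  (should be 0).
Result: proj_W(v) = (0, 0, -3/2, 3/2).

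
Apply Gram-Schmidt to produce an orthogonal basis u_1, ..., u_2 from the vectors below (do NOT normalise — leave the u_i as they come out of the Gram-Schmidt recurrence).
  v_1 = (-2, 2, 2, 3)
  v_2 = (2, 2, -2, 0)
Orthogonal basis:
  u_1 = (-2, 2, 2, 3)
  u_2 = (34/21, 50/21, -34/21, 4/7)

Apply the Gram-Schmidt recurrence
  u_1 = v_1
  u_i = v_i − Σ_{j<i} ((v_i · u_j) / (u_j · u_j)) · u_j.

Step by step this gives:
  u_1 = (-2, 2, 2, 3)
  u_2 = (34/21, 50/21, -34/21, 4/7)

Orthogonality check:
  u_2 · u_1 = 0 (should be 0)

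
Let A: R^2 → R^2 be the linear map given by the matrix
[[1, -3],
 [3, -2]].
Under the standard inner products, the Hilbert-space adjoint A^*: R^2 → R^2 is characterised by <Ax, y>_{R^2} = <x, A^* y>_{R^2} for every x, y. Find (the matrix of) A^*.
A^* = A^T =
[[1, 3],
 [-3, -2]]

For real matrices with standard dot products, the defining identity <Ax, y> = <x, A^* y> gives (Ax)^T y = x^T (A^*) y, i.e. x^T A^T y = x^T (A^*) y. Since this holds for all x, y, we must have A^* = A^T. Therefore
A^* =
[[1, 3],
 [-3, -2]].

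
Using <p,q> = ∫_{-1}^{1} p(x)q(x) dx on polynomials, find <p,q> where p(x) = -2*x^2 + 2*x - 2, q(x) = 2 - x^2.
<p,q> = -128/15

Expand the product: p(x)·q(x) = 2*x^4 - 2*x^3 - 2*x^2 + 4*x - 4.
∫_{-1}^{1} of each monomial x^k gives [2/(k+1) if k even, 0 if k odd]. Integrating term-by-term (or equivalently evaluating the antiderivative F(x) = 2*x^5/5 - x^4/2 - 2*x^3/3 + 2*x^2 - 4*x at the endpoints):
  F(1) − F(−1) = -83/30 − (173/30) = -128/15.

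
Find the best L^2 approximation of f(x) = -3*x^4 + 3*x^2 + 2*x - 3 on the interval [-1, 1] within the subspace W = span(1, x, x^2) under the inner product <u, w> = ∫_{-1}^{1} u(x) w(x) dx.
g(x) = 3*x^2/7 + 2*x - 96/35

The best approximation g ∈ W is the orthogonal projection of f onto W. Writing g = a_0 + a_1 x + a_2 x^2, the coefficients solve the normal equations G · a = b where
  G_{ij} = <φ_i, φ_j> and b_i = <f, φ_i>, with φ_0 = 1, φ_1 = x, φ_2 = x^2.
G =
  [2, 0, 2/3]
  [0, 2/3, 0]
  [2/3, 0, 2/5],
b = (-26/5, 4/3, -58/35).
Solving gives a_0 = -96/35, a_1 = 2, a_2 = 3/7, so
  g(x) = 3*x^2/7 + 2*x - 96/35.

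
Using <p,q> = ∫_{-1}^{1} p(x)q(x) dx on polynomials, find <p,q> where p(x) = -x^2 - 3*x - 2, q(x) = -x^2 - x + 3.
<p,q> = -154/15

Expand the product: p(x)·q(x) = x^4 + 4*x^3 + 2*x^2 - 7*x - 6.
∫_{-1}^{1} of each monomial x^k gives [2/(k+1) if k even, 0 if k odd]. Integrating term-by-term (or equivalently evaluating the antiderivative F(x) = x^5/5 + x^4 + 2*x^3/3 - 7*x^2/2 - 6*x at the endpoints):
  F(1) − F(−1) = -229/30 − (79/30) = -154/15.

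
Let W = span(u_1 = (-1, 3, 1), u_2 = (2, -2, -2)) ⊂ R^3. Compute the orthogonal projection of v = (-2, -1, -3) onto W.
proj_W(v) = (1/2, -1, -1/2)

Set up U = [u_1 | ... | u_2] ∈ R^(3×2). The projector onto W = col(U) is P = U (U^T U)^(-1) U^T.
Compute U^T U =
  [11, -10]
  [-10, 12],
and U^T v = (-4, 4).
Solve U^T U · c = U^T v for the coefficients: c = (-1/4, 1/8). The projection is proj_W(v) = U c.
Check: (v - proj_W(v)) · u_1 = 0  (should be 0).
Check: (v - proj_W(v)) · u_2 = 0  (should be 0).
Result: proj_W(v) = (1/2, -1, -1/2).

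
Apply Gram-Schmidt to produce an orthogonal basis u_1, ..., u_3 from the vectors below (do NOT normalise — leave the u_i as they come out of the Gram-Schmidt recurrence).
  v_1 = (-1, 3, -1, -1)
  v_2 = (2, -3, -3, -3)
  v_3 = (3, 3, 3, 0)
Orthogonal basis:
  u_1 = (-1, 3, -1, -1)
  u_2 = (19/12, -7/4, -41/12, -41/12)
  u_3 = (1332/347, 555/347, 687/347, -354/347)

Apply the Gram-Schmidt recurrence
  u_1 = v_1
  u_i = v_i − Σ_{j<i} ((v_i · u_j) / (u_j · u_j)) · u_j.

Step by step this gives:
  u_1 = (-1, 3, -1, -1)
  u_2 = (19/12, -7/4, -41/12, -41/12)
  u_3 = (1332/347, 555/347, 687/347, -354/347)

Orthogonality check:
  u_2 · u_1 = 0 (should be 0)
  u_3 · u_1 = 0 (should be 0)
  u_3 · u_2 = 0 (should be 0)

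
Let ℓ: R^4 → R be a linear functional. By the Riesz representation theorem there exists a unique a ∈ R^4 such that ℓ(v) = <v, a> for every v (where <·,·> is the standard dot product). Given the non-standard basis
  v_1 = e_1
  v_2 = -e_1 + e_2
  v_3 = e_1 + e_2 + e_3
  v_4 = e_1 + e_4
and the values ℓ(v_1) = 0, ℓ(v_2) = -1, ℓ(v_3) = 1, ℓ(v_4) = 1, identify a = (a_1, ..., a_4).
a = (0, -1, 2, 1)

Write a = (a_1, ..., a_4) in the standard basis. For each basis vector v_i, ℓ(v_i) = <v_i, a> is a linear equation in the a_j's. Collect the n equations into a matrix system V a = ℓ, where row i of V is v_i (expressed in the standard basis). Since V is invertible (lower-triangular with 1s on the diagonal, up to permutation), solve by back-substitution:
  V =
[[1, 0, 0, 0],
 [-1, 1, 0, 0],
 [1, 1, 1, 0],
 [1, 0, 0, 1]]
  V a = (0, -1, 1, 1)
Solving gives a = (0, -1, 2, 1).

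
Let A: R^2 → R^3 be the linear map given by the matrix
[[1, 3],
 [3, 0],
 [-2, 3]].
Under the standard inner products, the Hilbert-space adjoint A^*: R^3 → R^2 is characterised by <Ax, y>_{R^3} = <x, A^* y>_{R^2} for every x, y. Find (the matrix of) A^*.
A^* = A^T =
[[1, 3, -2],
 [3, 0, 3]]

For real matrices with standard dot products, the defining identity <Ax, y> = <x, A^* y> gives (Ax)^T y = x^T (A^*) y, i.e. x^T A^T y = x^T (A^*) y. Since this holds for all x, y, we must have A^* = A^T. Therefore
A^* =
[[1, 3, -2],
 [3, 0, 3]].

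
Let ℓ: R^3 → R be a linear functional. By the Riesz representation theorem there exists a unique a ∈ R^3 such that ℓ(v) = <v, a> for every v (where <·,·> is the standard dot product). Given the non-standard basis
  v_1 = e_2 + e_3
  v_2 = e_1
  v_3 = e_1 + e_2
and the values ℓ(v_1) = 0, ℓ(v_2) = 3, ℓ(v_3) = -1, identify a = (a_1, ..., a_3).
a = (3, -4, 4)

Write a = (a_1, ..., a_3) in the standard basis. For each basis vector v_i, ℓ(v_i) = <v_i, a> is a linear equation in the a_j's. Collect the n equations into a matrix system V a = ℓ, where row i of V is v_i (expressed in the standard basis). Since V is invertible (lower-triangular with 1s on the diagonal, up to permutation), solve by back-substitution:
  V =
[[0, 1, 1],
 [1, 0, 0],
 [1, 1, 0]]
  V a = (0, 3, -1)
Solving gives a = (3, -4, 4).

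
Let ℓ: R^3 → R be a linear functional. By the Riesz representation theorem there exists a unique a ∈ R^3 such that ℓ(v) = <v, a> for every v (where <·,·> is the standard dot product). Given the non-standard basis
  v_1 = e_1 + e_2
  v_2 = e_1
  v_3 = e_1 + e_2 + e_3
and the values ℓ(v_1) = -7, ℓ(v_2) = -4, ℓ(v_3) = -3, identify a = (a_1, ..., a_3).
a = (-4, -3, 4)

Write a = (a_1, ..., a_3) in the standard basis. For each basis vector v_i, ℓ(v_i) = <v_i, a> is a linear equation in the a_j's. Collect the n equations into a matrix system V a = ℓ, where row i of V is v_i (expressed in the standard basis). Since V is invertible (lower-triangular with 1s on the diagonal, up to permutation), solve by back-substitution:
  V =
[[1, 1, 0],
 [1, 0, 0],
 [1, 1, 1]]
  V a = (-7, -4, -3)
Solving gives a = (-4, -3, 4).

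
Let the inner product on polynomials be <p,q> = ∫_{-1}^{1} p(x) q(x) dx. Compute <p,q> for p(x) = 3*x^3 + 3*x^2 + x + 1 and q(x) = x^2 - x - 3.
<p,q> = -12

Expand the product: p(x)·q(x) = 3*x^5 - 11*x^3 - 9*x^2 - 4*x - 3.
∫_{-1}^{1} of each monomial x^k gives [2/(k+1) if k even, 0 if k odd]. Integrating term-by-term (or equivalently evaluating the antiderivative F(x) = x^6/2 - 11*x^4/4 - 3*x^3 - 2*x^2 - 3*x at the endpoints):
  F(1) − F(−1) = -41/4 − (7/4) = -12.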